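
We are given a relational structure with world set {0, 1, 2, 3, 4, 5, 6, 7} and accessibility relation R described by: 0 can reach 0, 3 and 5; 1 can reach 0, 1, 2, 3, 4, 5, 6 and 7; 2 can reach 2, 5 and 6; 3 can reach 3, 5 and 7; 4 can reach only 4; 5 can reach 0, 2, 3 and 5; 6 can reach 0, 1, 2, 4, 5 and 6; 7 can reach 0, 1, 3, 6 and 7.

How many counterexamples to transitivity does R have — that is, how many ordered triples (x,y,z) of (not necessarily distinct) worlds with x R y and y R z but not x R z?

26

Enumerating: (0,3,7), (0,5,2), (2,5,0), (2,5,3), (2,6,0), (2,6,1), (2,6,4), (3,5,0), (3,5,2), (3,7,0), (3,7,1), (3,7,6), … and 14 more.
Total: 26.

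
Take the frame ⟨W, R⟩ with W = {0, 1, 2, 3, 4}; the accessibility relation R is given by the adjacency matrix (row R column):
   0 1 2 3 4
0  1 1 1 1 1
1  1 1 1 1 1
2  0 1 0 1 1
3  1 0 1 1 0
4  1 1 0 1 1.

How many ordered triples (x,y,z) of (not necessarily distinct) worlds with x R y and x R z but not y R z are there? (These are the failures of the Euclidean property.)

Enumerating: (0,2,0), (0,2,2), (0,3,1), (0,3,4), (0,4,2), (1,2,0), (1,2,2), (1,3,1), (1,3,4), (1,4,2), (2,3,1), (2,3,4), (3,2,0), (3,2,2), (4,3,1), (4,3,4).

16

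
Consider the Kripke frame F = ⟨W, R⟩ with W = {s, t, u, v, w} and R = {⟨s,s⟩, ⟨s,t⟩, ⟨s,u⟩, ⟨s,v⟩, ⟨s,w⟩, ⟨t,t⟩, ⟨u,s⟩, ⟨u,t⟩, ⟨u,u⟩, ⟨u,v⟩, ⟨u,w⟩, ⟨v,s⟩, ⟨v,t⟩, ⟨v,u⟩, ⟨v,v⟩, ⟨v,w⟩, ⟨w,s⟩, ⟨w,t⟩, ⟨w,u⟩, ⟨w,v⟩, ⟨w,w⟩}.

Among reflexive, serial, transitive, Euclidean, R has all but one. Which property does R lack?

Euclidean

Reflexive: yes — every world is R-related to itself.
Serial: yes — every world has a successor (e.g. s R s).
Transitive: yes — every two-step R-path is closed by a direct edge.
Euclidean: no — s R t and s R u, but not t R u.
Only Euclidean fails.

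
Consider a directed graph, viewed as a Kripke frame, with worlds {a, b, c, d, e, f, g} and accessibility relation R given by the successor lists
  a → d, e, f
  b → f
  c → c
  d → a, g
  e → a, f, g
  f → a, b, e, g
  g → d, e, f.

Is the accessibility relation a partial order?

Reflexive: no — a is not related to itself.
Transitive: no — a R d and d R g, but not a R g.
Antisymmetric: no — a R d and d R a with a ≠ d.
So R is not a partial order.

No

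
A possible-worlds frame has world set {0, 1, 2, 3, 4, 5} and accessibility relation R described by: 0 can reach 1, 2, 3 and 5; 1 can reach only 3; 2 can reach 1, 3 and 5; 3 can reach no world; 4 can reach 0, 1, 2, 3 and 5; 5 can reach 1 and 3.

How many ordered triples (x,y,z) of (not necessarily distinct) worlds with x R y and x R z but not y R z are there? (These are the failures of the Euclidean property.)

Enumerating: (0,1,1), (0,1,2), (0,1,5), (0,2,2), (0,3,1), (0,3,2), (0,3,3), (0,3,5), (0,5,2), (0,5,5), (1,3,3), (2,1,1), … and 23 more.
Total: 35.

35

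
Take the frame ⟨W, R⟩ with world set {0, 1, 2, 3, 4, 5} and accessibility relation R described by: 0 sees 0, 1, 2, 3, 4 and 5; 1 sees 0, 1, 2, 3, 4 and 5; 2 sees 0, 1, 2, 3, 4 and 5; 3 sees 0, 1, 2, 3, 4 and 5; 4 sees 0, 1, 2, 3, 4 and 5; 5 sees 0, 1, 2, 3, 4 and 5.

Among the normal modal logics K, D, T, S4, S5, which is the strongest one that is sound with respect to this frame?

S5

Serial (axiom D): yes — every world has a successor (e.g. 0 R 0).
Reflexive (axiom T): yes — every world is R-related to itself.
Transitive (axiom 4): yes — every two-step R-path is closed by a direct edge.
Euclidean (axiom 5): yes — any two successors of a common world are R-related.
So F validates K, D, T, S4, S5. The strongest is S5.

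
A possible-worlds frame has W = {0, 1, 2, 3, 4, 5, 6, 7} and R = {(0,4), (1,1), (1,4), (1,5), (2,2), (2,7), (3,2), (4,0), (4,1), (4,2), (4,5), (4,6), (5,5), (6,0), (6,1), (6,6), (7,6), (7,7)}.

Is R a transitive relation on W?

Transitive: no — 0 R 4 and 4 R 1, but not 0 R 1.

No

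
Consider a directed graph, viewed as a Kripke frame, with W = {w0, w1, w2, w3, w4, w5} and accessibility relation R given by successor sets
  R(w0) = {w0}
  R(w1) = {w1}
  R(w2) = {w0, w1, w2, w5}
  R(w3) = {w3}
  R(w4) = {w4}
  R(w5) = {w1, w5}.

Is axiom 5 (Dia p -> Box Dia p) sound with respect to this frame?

Axiom 5 corresponds to the accessibility relation being Euclidean.
Euclidean: no — w2 R w0 and w2 R w1, but not w0 R w1.

No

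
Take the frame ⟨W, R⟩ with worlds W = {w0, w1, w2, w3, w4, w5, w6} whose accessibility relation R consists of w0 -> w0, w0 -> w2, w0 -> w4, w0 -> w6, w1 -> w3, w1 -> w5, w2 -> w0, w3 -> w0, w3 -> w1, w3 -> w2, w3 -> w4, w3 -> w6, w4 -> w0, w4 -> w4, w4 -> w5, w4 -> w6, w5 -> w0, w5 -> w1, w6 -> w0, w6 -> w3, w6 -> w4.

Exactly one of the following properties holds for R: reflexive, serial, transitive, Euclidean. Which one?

Reflexive: no — w1 is not related to itself.
Serial: yes — every world has a successor (e.g. w0 R w0).
Transitive: no — w0 R w4 and w4 R w5, but not w0 R w5.
Euclidean: no — w0 R w2 and w0 R w4, but not w2 R w4.
Only serial holds.

serial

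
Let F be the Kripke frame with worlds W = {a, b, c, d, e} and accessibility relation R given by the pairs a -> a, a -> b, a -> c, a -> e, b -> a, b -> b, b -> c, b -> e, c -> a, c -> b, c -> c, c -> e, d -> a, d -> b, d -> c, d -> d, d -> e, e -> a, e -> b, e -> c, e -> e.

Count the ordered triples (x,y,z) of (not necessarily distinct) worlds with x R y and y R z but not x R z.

R is transitive; there are no such tuples.

0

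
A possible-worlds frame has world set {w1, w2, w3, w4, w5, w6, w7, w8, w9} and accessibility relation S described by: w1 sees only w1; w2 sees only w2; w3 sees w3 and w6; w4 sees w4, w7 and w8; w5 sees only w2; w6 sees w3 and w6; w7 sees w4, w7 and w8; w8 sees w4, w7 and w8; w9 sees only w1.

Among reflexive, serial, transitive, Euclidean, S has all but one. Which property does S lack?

Reflexive: no — w5 is not related to itself.
Serial: yes — every world has a successor (e.g. w1 S w1).
Transitive: yes — every two-step S-path is closed by a direct edge.
Euclidean: yes — any two successors of a common world are S-related.
Only reflexive fails.

reflexive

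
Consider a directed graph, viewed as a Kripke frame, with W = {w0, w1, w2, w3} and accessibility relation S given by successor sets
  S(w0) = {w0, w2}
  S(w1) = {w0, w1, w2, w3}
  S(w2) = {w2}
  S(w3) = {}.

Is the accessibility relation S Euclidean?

No

Euclidean: no — w1 S w0 and w1 S w3, but not w0 S w3.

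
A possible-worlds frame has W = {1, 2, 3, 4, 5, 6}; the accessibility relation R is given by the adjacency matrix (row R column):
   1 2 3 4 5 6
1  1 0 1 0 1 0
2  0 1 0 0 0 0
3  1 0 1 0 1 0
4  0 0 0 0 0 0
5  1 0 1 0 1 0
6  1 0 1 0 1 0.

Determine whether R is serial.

No

Serial: no — 4 has no R-successor.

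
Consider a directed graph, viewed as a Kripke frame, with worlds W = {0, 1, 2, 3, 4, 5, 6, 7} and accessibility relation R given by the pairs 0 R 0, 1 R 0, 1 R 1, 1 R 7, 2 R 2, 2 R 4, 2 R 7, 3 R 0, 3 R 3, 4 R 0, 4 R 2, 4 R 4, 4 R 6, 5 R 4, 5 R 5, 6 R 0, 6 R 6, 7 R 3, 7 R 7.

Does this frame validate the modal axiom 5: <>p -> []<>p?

No

By correspondence theory, 5 is valid on a frame iff R is Euclidean.
Euclidean: no — 1 R 0 and 1 R 7, but not 0 R 7.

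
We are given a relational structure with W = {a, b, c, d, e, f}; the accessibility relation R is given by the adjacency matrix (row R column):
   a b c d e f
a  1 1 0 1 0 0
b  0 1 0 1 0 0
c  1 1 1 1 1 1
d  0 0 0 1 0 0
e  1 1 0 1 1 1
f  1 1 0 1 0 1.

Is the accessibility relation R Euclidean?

No

Euclidean: no — a R d and a R b, but not d R b.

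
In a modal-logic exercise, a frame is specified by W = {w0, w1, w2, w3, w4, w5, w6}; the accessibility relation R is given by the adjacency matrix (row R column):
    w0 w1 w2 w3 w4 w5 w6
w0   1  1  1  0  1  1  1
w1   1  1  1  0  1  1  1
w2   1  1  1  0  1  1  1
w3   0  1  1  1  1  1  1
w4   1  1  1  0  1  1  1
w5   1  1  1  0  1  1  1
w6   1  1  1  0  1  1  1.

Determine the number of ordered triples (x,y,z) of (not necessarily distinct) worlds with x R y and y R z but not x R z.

5

Enumerating: (w3,w1,w0), (w3,w2,w0), (w3,w4,w0), (w3,w5,w0), (w3,w6,w0).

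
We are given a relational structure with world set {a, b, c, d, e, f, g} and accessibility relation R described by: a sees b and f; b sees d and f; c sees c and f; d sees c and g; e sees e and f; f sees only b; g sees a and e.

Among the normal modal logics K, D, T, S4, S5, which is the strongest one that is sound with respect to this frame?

D

Serial (axiom D): yes — every world has a successor (e.g. a R b).
Reflexive (axiom T): no — a is not related to itself.
Transitive (axiom 4): no — a R b and b R d, but not a R d.
Euclidean (axiom 5): no — b R d and b R f, but not d R f.
So F validates K, D; T would additionally require R to be reflexive. The strongest is D.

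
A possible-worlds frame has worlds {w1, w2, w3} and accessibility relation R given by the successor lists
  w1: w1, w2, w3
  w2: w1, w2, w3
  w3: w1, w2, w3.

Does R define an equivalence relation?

Yes

Reflexive: yes — every world is R-related to itself.
Symmetric: yes — every pair in R has its reverse in R.
Transitive: yes — every two-step R-path is closed by a direct edge.
So R is an equivalence relation.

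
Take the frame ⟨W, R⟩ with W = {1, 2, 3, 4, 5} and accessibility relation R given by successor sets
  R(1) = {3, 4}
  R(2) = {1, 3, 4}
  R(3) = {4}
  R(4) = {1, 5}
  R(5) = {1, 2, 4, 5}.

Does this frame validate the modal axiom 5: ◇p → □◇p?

No

By correspondence theory, 5 is valid on a frame iff R is Euclidean.
Euclidean: no — 1 R 4 and 1 R 3, but not 4 R 3.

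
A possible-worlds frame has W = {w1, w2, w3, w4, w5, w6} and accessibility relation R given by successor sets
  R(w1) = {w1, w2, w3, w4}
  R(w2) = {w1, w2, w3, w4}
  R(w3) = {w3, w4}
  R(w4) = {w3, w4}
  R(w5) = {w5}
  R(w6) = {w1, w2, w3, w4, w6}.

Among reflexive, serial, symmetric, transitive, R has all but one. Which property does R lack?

Reflexive: yes — every world is R-related to itself.
Serial: yes — every world has a successor (e.g. w1 R w1).
Symmetric: no — w1 R w3 but not w3 R w1.
Transitive: yes — every two-step R-path is closed by a direct edge.
Only symmetric fails.

symmetric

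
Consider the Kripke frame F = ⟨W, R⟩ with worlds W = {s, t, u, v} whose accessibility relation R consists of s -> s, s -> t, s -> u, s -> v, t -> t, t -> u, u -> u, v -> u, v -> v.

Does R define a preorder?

Reflexive: yes — every world is R-related to itself.
Transitive: yes — every two-step R-path is closed by a direct edge.
So R is a preorder.

Yes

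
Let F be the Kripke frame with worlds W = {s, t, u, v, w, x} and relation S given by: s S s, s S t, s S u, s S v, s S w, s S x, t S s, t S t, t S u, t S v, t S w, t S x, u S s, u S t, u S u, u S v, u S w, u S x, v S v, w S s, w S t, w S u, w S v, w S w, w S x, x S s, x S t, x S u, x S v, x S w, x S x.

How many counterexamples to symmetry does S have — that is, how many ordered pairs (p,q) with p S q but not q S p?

Enumerating: (s,v), (t,v), (u,v), (w,v), (x,v).

5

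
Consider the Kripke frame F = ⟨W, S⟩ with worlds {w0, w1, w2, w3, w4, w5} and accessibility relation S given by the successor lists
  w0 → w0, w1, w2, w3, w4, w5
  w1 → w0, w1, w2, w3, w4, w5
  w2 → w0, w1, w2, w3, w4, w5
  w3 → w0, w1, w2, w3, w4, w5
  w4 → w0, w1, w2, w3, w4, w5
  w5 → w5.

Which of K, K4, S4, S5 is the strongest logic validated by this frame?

S4

Transitive (axiom 4): yes — every two-step S-path is closed by a direct edge.
Reflexive (axiom T): yes — every world is S-related to itself.
Euclidean (axiom 5): no — w0 S w5 and w0 S w1, but not w5 S w1.
So F validates K, K4, S4; S5 would additionally require S to be Euclidean. The strongest is S4.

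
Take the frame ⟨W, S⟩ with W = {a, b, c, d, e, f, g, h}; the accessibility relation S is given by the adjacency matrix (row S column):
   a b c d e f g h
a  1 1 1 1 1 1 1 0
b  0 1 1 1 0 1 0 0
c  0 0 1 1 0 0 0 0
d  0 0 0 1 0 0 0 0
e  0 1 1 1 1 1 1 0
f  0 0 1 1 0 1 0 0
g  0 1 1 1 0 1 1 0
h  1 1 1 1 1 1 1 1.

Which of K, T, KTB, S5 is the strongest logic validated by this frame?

T

Reflexive (axiom T): yes — every world is S-related to itself.
Symmetric (axiom B): no — a S b but not b S a.
Euclidean (axiom 5): no — a S b and a S e, but not b S e.
So F validates K, T; KTB would additionally require S to be symmetric. The strongest is T.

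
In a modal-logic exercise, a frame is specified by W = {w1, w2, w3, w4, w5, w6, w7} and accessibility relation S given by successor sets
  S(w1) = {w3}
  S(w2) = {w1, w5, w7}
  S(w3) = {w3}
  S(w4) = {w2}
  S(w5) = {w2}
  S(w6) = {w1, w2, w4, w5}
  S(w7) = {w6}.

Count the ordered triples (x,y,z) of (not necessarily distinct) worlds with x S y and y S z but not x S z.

15

Enumerating: (w2,w1,w3), (w2,w5,w2), (w2,w7,w6), (w4,w2,w1), (w4,w2,w5), (w4,w2,w7), (w5,w2,w1), (w5,w2,w5), (w5,w2,w7), (w6,w1,w3), (w6,w2,w7), (w7,w6,w1), (w7,w6,w2), (w7,w6,w4), (w7,w6,w5).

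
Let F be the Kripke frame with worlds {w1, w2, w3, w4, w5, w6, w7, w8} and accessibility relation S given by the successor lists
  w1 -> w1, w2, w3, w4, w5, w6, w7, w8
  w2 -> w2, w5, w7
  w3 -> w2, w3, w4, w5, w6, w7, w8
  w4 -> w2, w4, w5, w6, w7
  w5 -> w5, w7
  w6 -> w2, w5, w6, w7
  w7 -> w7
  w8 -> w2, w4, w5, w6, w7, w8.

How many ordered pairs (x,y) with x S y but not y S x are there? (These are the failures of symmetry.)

28

Enumerating: (w1,w2), (w1,w3), (w1,w4), (w1,w5), (w1,w6), (w1,w7), (w1,w8), (w2,w5), (w2,w7), (w3,w2), (w3,w4), (w3,w5), … and 16 more.
Total: 28.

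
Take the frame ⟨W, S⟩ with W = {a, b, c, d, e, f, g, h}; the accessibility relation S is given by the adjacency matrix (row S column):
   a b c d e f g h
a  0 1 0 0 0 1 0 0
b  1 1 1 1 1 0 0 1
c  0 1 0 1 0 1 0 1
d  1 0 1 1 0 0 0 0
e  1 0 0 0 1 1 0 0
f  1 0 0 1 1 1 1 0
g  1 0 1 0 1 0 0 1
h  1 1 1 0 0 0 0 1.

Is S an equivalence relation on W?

No

Reflexive: no — a is not related to itself.
Symmetric: no — b S d but not d S b.
Transitive: no — a S b and b S c, but not a S c.
So S is not an equivalence relation.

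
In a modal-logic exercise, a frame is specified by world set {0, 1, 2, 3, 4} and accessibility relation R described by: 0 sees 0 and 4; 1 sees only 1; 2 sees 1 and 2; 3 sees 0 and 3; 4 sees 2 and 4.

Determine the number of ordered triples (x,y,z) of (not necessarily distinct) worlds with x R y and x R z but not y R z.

Enumerating: (0,4,0), (2,1,2), (3,0,3), (4,2,4).

4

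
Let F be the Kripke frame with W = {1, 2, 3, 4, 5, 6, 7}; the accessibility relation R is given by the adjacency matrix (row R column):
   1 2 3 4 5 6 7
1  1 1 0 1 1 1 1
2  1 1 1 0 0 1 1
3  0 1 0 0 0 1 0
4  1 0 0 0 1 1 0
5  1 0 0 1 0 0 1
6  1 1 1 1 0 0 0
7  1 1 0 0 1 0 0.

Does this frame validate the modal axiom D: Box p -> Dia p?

The schema D characterises exactly the serial frames.
Serial: yes — every world has a successor (e.g. 1 R 1).

Yes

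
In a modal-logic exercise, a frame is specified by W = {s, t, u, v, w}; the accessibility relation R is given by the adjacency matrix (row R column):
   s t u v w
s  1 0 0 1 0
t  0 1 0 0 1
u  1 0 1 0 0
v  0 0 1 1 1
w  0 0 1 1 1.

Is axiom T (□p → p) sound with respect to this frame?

The schema T characterises exactly the reflexive frames.
Reflexive: yes — every world is R-related to itself.

Yes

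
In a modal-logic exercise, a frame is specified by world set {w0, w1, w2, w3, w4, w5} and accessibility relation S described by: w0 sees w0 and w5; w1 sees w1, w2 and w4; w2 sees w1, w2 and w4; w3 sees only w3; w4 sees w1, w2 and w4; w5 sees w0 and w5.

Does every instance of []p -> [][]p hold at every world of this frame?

The schema 4 characterises exactly the transitive frames.
Transitive: yes — every two-step S-path is closed by a direct edge.

Yes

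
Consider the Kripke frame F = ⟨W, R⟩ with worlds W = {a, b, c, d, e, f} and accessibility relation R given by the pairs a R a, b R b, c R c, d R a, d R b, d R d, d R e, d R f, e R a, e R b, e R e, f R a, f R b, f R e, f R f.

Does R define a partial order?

Reflexive: yes — every world is R-related to itself.
Transitive: yes — every two-step R-path is closed by a direct edge.
Antisymmetric: yes — no distinct pair is related both ways.
So R is a partial order.

Yes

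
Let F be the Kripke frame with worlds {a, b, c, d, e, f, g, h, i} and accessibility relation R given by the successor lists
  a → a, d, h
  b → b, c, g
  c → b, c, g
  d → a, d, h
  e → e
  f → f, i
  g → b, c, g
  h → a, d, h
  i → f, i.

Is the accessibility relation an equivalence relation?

Reflexive: yes — every world is R-related to itself.
Symmetric: yes — every pair in R has its reverse in R.
Transitive: yes — every two-step R-path is closed by a direct edge.
So R is an equivalence relation.

Yes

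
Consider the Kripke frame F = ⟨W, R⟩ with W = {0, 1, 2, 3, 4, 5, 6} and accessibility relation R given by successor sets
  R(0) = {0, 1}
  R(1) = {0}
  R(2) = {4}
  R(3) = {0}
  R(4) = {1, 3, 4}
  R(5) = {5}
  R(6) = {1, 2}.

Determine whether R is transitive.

Transitive: no — 2 R 4 and 4 R 1, but not 2 R 1.

No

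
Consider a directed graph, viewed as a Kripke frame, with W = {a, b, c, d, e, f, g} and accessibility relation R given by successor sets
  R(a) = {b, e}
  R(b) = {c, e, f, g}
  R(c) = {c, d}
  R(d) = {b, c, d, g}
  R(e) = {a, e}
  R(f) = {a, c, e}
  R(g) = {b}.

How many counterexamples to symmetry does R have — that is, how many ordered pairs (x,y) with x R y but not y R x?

9

Enumerating: (a,b), (b,c), (b,e), (b,f), (d,b), (d,g), (f,a), (f,c), (f,e).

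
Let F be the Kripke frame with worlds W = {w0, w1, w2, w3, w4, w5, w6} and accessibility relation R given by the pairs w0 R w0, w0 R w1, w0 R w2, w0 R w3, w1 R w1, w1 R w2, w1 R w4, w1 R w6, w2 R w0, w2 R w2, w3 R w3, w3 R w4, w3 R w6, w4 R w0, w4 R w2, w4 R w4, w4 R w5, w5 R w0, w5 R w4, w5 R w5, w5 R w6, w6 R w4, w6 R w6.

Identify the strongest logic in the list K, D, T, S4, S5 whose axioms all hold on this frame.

Serial (axiom D): yes — every world has a successor (e.g. w0 R w0).
Reflexive (axiom T): yes — every world is R-related to itself.
Transitive (axiom 4): no — w0 R w1 and w1 R w4, but not w0 R w4.
Euclidean (axiom 5): no — w0 R w1 and w0 R w3, but not w1 R w3.
So F validates K, D, T; S4 would additionally require R to be transitive. The strongest is T.

T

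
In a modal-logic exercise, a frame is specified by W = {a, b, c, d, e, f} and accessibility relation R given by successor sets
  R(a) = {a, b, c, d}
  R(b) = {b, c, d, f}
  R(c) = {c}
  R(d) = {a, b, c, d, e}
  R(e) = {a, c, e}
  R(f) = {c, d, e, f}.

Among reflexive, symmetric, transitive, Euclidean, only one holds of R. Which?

Reflexive: yes — every world is R-related to itself.
Symmetric: no — a R b but not b R a.
Transitive: no — a R b and b R f, but not a R f.
Euclidean: no — a R c and a R b, but not c R b.
Only reflexive holds.

reflexive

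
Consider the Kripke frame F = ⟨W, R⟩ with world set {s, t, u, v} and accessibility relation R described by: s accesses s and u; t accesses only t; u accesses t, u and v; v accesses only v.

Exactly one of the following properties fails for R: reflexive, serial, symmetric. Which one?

symmetric

Reflexive: yes — every world is R-related to itself.
Serial: yes — every world has a successor (e.g. s R s).
Symmetric: no — s R u but not u R s.
Only symmetric fails.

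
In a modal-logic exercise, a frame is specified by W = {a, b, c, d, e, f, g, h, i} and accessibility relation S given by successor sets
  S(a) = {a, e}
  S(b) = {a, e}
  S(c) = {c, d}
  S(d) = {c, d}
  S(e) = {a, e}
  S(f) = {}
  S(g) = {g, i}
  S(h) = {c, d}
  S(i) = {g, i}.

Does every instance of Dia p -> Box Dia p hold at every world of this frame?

By correspondence theory, 5 is valid on a frame iff S is Euclidean.
Euclidean: yes — any two successors of a common world are S-related.

Yes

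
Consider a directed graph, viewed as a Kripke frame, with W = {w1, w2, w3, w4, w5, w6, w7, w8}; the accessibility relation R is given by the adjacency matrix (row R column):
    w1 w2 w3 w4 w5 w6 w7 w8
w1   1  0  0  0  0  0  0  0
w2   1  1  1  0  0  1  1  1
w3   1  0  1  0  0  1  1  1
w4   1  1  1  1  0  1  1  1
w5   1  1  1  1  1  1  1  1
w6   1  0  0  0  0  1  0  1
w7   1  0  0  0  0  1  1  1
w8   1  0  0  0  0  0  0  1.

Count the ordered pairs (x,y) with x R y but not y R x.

Enumerating: (w2,w1), (w2,w3), (w2,w6), (w2,w7), (w2,w8), (w3,w1), (w3,w6), (w3,w7), (w3,w8), (w4,w1), (w4,w2), (w4,w3), … and 16 more.
Total: 28.

28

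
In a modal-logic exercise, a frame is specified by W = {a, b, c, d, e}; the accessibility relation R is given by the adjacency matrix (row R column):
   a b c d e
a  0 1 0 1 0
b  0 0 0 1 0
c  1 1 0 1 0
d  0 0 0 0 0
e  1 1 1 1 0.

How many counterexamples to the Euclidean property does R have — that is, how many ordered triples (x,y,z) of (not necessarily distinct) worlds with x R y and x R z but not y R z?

Enumerating: (a,b,b), (a,d,b), (a,d,d), (b,d,d), (c,a,a), (c,b,a), (c,b,b), (c,d,a), (c,d,b), (c,d,d), (e,a,a), (e,a,c), … and 8 more.
Total: 20.

20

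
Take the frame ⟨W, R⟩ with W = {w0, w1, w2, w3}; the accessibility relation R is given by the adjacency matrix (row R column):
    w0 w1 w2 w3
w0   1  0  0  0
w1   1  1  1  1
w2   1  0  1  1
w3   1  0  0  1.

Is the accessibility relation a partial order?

Yes

Reflexive: yes — every world is R-related to itself.
Transitive: yes — every two-step R-path is closed by a direct edge.
Antisymmetric: yes — no distinct pair is related both ways.
So R is a partial order.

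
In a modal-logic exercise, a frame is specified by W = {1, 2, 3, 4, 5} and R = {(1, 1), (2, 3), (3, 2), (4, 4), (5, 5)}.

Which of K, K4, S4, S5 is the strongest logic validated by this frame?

K

Transitive (axiom 4): no — 2 R 3 and 3 R 2, but not 2 R 2.
Reflexive (axiom T): no — 2 is not related to itself.
Euclidean (axiom 5): no — 2 R 3 and 2 R 3, but not 3 R 3.
So F validates K; K4 would additionally require R to be transitive. The strongest is K.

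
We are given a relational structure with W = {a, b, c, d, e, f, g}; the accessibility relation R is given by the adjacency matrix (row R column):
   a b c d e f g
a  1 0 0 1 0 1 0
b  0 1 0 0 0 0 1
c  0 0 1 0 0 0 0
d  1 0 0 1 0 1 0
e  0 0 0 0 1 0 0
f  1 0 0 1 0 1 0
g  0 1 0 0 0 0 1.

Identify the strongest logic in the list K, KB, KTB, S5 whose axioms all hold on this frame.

Symmetric (axiom B): yes — every pair in R has its reverse in R.
Reflexive (axiom T): yes — every world is R-related to itself.
Euclidean (axiom 5): yes — any two successors of a common world are R-related.
So F validates K, KB, KTB, S5. The strongest is S5.

S5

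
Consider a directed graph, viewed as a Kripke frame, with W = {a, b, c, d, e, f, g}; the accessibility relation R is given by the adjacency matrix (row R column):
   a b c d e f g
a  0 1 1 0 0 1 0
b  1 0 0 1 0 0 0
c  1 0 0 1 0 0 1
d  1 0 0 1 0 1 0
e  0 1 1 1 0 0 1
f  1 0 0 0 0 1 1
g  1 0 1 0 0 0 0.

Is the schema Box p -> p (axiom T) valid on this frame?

Axiom T corresponds to the accessibility relation being reflexive.
Reflexive: no — a is not related to itself.

No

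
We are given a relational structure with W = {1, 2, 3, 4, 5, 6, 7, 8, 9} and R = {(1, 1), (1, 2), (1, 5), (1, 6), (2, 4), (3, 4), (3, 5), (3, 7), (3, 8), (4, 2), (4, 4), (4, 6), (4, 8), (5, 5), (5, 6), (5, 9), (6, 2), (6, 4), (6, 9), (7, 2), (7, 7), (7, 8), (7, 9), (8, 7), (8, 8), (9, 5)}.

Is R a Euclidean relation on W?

Euclidean: no — 1 R 2 and 1 R 5, but not 2 R 5.

No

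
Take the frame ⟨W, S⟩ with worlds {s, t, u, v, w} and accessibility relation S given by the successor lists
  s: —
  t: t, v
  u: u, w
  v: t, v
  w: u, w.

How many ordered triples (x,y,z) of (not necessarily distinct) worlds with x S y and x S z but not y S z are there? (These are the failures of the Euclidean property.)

S is Euclidean; there are no such tuples.

0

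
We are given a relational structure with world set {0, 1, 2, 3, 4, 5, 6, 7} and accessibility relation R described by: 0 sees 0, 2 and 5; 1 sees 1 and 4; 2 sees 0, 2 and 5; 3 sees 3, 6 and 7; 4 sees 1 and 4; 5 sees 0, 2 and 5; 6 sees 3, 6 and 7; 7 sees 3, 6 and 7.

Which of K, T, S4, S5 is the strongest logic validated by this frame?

Reflexive (axiom T): yes — every world is R-related to itself.
Transitive (axiom 4): yes — every two-step R-path is closed by a direct edge.
Euclidean (axiom 5): yes — any two successors of a common world are R-related.
So F validates K, T, S4, S5. The strongest is S5.

S5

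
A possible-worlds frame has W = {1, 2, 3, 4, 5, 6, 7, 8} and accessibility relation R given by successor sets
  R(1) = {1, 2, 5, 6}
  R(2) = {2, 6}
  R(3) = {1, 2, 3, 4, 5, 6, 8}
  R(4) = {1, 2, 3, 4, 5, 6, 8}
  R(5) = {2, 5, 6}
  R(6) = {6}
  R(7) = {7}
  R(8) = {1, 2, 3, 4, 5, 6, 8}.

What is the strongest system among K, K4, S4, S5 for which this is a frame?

Transitive (axiom 4): yes — every two-step R-path is closed by a direct edge.
Reflexive (axiom T): yes — every world is R-related to itself.
Euclidean (axiom 5): no — 1 R 2 and 1 R 5, but not 2 R 5.
So F validates K, K4, S4; S5 would additionally require R to be Euclidean. The strongest is S4.

S4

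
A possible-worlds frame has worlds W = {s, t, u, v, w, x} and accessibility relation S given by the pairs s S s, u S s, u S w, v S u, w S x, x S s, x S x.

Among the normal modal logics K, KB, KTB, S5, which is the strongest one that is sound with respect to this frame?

Symmetric (axiom B): no — u S s but not s S u.
Reflexive (axiom T): no — t is not related to itself.
Euclidean (axiom 5): no — u S s and u S w, but not s S w.
So F validates K; KB would additionally require S to be symmetric. The strongest is K.

K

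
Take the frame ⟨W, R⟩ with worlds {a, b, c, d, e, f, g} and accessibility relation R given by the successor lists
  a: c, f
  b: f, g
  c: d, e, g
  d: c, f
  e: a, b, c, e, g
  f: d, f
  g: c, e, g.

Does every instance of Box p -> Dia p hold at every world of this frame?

Axiom D corresponds to the accessibility relation being serial.
Serial: yes — every world has a successor (e.g. a R c).

Yes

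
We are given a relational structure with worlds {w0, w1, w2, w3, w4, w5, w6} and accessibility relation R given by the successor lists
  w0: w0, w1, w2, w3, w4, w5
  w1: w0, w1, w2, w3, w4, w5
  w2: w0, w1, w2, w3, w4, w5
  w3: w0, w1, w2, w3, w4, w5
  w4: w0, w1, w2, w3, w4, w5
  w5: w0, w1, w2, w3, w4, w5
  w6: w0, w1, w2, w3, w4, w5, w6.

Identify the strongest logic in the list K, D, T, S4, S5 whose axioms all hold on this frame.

S4

Serial (axiom D): yes — every world has a successor (e.g. w0 R w0).
Reflexive (axiom T): yes — every world is R-related to itself.
Transitive (axiom 4): yes — every two-step R-path is closed by a direct edge.
Euclidean (axiom 5): no — w6 R w0 and w6 R w6, but not w0 R w6.
So F validates K, D, T, S4; S5 would additionally require R to be Euclidean. The strongest is S4.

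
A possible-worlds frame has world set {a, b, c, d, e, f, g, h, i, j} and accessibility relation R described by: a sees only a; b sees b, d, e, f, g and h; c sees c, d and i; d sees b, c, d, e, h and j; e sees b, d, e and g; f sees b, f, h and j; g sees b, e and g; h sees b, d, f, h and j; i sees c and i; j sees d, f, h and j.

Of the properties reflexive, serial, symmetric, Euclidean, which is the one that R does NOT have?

Reflexive: yes — every world is R-related to itself.
Serial: yes — every world has a successor (e.g. a R a).
Symmetric: yes — every pair in R has its reverse in R.
Euclidean: no — b R d and b R f, but not d R f.
Only Euclidean fails.

Euclidean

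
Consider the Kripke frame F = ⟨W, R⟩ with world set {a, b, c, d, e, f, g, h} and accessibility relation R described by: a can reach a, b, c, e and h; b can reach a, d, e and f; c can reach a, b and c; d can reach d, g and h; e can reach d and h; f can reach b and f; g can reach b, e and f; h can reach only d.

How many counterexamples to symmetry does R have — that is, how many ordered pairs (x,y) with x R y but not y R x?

Enumerating: (a,e), (a,h), (b,d), (b,e), (c,b), (d,g), (e,d), (e,h), (g,b), (g,e), (g,f).

11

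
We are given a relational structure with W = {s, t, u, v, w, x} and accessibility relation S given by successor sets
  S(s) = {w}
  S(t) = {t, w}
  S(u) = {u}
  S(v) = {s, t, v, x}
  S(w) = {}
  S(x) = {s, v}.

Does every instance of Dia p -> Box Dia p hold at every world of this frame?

No

By correspondence theory, 5 is valid on a frame iff S is Euclidean.
Euclidean: no — v S s and v S t, but not s S t.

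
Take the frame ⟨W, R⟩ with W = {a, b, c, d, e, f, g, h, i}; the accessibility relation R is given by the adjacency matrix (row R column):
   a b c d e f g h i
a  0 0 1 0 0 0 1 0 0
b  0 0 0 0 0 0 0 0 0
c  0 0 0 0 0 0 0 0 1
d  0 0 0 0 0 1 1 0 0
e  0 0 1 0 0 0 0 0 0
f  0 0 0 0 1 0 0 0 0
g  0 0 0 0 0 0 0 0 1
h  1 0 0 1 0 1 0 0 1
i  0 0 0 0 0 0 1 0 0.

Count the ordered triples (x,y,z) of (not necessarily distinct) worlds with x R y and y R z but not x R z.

Enumerating: (a,c,i), (a,g,i), (c,i,g), (d,f,e), (d,g,i), (e,c,i), (f,e,c), (g,i,g), (h,a,c), (h,a,g), (h,d,g), (h,f,e), (h,i,g), (i,g,i).

14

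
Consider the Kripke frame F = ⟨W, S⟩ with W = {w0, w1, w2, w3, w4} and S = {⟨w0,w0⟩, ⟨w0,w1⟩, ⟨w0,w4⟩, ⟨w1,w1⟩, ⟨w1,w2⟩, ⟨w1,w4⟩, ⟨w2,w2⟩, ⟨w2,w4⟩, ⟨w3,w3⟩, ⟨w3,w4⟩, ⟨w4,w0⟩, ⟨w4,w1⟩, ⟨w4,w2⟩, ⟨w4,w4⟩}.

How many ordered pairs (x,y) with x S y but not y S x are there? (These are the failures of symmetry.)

3

Enumerating: (w0,w1), (w1,w2), (w3,w4).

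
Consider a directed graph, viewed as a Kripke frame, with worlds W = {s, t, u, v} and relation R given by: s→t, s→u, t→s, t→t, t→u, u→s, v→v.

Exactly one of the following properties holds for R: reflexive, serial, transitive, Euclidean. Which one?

serial

Reflexive: no — s is not related to itself.
Serial: yes — every world has a successor (e.g. s R t).
Transitive: no — u R s and s R t, but not u R t.
Euclidean: no — s R u and s R t, but not u R t.
Only serial holds.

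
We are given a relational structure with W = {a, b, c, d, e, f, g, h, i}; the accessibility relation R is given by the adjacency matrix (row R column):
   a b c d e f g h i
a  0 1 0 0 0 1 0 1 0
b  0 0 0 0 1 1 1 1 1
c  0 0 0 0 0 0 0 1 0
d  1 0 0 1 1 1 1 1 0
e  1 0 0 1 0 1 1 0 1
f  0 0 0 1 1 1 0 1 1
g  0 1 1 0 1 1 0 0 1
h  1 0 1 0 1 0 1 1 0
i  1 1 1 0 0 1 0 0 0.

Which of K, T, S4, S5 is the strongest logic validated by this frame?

Reflexive (axiom T): no — a is not related to itself.
Transitive (axiom 4): no — a R b and b R e, but not a R e.
Euclidean (axiom 5): no — a R f and a R b, but not f R b.
So F validates K; T would additionally require R to be reflexive. The strongest is K.

K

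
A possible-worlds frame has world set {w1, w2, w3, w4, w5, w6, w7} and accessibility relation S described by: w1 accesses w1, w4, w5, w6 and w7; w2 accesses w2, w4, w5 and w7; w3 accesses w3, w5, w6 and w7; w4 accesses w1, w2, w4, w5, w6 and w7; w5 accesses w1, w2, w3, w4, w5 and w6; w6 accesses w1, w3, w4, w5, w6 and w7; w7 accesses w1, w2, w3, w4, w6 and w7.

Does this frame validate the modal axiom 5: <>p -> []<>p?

No

Axiom 5 corresponds to the accessibility relation being Euclidean.
Euclidean: no — w1 S w5 and w1 S w7, but not w5 S w7.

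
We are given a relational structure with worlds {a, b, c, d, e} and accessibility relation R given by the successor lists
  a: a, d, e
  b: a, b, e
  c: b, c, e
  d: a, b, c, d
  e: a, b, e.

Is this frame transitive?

No

Transitive: no — a R d and d R b, but not a R b.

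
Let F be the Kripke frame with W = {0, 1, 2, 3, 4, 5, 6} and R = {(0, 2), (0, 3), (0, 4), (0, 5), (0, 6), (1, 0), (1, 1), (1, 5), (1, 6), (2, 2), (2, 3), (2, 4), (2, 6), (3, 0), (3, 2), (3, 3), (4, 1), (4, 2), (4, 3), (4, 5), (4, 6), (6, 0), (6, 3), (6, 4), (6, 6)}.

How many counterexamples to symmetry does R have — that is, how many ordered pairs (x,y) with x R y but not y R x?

Enumerating: (0,2), (0,4), (0,5), (1,0), (1,5), (1,6), (2,6), (4,1), (4,3), (4,5), (6,3).

11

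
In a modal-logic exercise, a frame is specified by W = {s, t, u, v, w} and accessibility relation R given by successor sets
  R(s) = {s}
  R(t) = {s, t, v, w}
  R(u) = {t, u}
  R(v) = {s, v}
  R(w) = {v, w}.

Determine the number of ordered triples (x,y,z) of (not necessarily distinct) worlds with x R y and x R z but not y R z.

Enumerating: (t,s,t), (t,s,v), (t,s,w), (t,v,t), (t,v,w), (t,w,s), (t,w,t), (u,t,u), (v,s,v), (w,v,w).

10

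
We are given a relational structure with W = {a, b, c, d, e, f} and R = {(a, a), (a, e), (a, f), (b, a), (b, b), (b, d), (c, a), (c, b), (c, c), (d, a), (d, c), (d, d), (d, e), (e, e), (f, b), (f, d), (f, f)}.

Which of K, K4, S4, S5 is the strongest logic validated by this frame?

K

Transitive (axiom 4): no — a R f and f R b, but not a R b.
Reflexive (axiom T): yes — every world is R-related to itself.
Euclidean (axiom 5): no — a R e and a R f, but not e R f.
So F validates K; K4 would additionally require R to be transitive. The strongest is K.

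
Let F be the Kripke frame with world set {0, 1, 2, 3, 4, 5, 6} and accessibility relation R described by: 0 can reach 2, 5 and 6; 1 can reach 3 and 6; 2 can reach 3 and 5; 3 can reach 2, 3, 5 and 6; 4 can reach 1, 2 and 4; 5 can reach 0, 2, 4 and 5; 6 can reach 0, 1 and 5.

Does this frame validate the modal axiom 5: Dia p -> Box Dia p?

By correspondence theory, 5 is valid on a frame iff R is Euclidean.
Euclidean: no — 0 R 2 and 0 R 6, but not 2 R 6.

No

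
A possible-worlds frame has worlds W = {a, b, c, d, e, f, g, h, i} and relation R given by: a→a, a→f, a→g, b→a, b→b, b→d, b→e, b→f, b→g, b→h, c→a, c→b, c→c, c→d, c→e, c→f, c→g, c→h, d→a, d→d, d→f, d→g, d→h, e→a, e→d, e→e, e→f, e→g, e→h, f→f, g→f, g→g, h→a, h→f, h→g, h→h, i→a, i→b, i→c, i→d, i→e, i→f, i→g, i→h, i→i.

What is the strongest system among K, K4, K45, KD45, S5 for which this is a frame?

K4

Transitive (axiom 4): yes — every two-step R-path is closed by a direct edge.
Euclidean (axiom 5): no — a R f and a R g, but not f R g.
Serial (axiom D): yes — every world has a successor (e.g. a R a).
Reflexive (axiom T): yes — every world is R-related to itself.
So F validates K, K4; K45 would additionally require R to be Euclidean. The strongest is K4.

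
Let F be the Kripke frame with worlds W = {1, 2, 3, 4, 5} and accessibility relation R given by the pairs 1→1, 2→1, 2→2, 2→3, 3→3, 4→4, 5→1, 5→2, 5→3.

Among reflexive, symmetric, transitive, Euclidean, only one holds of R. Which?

transitive

Reflexive: no — 5 is not related to itself.
Symmetric: no — 2 R 1 but not 1 R 2.
Transitive: yes — every two-step R-path is closed by a direct edge.
Euclidean: no — 2 R 1 and 2 R 3, but not 1 R 3.
Only transitive holds.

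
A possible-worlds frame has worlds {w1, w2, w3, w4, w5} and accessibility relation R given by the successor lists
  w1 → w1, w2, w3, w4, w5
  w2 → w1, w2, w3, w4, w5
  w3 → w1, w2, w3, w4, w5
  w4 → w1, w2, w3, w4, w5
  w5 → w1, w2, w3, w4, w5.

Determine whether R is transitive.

Transitive: yes — every two-step R-path is closed by a direct edge.

Yes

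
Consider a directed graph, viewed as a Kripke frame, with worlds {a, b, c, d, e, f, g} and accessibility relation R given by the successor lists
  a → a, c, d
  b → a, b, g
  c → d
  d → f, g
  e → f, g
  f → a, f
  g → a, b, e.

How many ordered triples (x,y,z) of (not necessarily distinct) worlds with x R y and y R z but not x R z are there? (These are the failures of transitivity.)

Enumerating: (a,d,f), (a,d,g), (b,a,c), (b,a,d), (b,g,e), (c,d,f), (c,d,g), (d,f,a), (d,g,a), (d,g,b), (d,g,e), (e,f,a), … and 10 more.
Total: 22.

22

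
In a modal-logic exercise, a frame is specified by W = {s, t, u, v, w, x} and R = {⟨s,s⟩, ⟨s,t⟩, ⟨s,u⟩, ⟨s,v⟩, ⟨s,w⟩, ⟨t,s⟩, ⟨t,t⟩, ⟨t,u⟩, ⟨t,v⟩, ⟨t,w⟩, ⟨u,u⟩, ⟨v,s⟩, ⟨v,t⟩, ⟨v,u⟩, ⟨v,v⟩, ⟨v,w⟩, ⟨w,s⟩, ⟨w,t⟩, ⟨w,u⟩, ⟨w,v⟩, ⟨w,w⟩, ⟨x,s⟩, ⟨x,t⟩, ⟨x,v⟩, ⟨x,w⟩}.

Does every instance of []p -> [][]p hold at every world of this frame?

By correspondence theory, 4 is valid on a frame iff R is transitive.
Transitive: no — x R s and s R u, but not x R u.

No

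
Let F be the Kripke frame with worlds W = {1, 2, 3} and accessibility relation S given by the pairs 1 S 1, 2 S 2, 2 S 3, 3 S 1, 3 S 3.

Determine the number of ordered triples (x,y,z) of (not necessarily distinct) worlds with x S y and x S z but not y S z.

Enumerating: (2,3,2), (3,1,3).

2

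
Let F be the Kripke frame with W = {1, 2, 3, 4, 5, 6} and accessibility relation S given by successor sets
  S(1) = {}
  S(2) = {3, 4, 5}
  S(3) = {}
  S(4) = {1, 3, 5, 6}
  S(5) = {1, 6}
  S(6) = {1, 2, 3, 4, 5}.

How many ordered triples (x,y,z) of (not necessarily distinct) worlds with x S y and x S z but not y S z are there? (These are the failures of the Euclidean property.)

Enumerating: (2,3,3), (2,3,4), (2,3,5), (2,4,4), (2,5,3), (2,5,4), (2,5,5), (4,1,1), (4,1,3), (4,1,5), (4,1,6), (4,3,1), … and 27 more.
Total: 39.

39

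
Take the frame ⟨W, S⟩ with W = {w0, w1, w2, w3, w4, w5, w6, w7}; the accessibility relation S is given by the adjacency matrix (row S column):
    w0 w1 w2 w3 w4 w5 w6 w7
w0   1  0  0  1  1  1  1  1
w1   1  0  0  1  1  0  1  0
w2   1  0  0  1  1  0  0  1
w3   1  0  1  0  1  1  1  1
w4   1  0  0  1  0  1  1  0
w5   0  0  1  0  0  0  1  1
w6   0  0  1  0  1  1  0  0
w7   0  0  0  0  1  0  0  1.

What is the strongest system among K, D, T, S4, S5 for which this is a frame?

D

Serial (axiom D): yes — every world has a successor (e.g. w0 S w0).
Reflexive (axiom T): no — w1 is not related to itself.
Transitive (axiom 4): no — w0 S w3 and w3 S w2, but not w0 S w2.
Euclidean (axiom 5): no — w0 S w4 and w0 S w7, but not w4 S w7.
So F validates K, D; T would additionally require S to be reflexive. The strongest is D.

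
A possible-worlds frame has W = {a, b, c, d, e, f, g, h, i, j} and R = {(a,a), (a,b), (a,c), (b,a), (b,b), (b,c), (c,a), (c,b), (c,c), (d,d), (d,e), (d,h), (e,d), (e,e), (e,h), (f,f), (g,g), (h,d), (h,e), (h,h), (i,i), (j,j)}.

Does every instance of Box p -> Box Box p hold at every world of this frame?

By correspondence theory, 4 is valid on a frame iff R is transitive.
Transitive: yes — every two-step R-path is closed by a direct edge.

Yes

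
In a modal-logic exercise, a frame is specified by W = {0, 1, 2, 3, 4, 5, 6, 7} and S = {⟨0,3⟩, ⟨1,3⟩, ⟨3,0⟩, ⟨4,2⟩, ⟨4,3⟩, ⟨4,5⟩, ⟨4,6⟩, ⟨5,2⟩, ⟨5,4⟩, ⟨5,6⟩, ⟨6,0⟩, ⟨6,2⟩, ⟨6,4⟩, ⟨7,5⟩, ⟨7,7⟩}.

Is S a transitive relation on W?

Transitive: no — 1 S 3 and 3 S 0, but not 1 S 0.

No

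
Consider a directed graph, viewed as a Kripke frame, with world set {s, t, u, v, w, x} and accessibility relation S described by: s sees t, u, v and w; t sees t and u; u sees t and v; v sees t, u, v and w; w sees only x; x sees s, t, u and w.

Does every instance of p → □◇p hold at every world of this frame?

By correspondence theory, B is valid on a frame iff S is symmetric.
Symmetric: no — s S t but not t S s.

No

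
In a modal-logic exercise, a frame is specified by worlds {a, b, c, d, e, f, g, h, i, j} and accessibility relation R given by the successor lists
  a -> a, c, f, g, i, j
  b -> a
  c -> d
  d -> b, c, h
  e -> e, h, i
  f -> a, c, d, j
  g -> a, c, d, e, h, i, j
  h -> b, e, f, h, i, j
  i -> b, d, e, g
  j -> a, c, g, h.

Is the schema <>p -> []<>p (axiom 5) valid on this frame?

By correspondence theory, 5 is valid on a frame iff R is Euclidean.
Euclidean: no — a R c and a R f, but not c R f.

No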